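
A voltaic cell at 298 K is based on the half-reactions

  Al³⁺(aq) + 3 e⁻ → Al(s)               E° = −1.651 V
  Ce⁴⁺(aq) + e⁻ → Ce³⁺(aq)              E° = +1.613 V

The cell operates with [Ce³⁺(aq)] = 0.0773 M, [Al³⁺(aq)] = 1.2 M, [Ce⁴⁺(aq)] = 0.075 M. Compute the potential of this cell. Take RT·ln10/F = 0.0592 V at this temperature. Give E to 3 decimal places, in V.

+3.262 V

Ce⁴⁺/Ce³⁺ is reduced (cathode, E° = +1.613 V) and Al³⁺/Al is oxidized (anode).
The standard potential is +1.613 − (−1.651) = +3.264 V and the balanced reaction transfers n = 3 electrons.
For the overall reaction 3 Ce⁴⁺(aq) + Al(s) → 3 Ce³⁺(aq) + Al³⁺(aq), Q = ([Ce³⁺(aq)]^3·[Al³⁺(aq)]) / [Ce⁴⁺(aq)]^3 = 1.31, giving log Q = 0.119.
E = E° − (0.0592/n)·log Q = +3.264 − (0.0592/3)(0.119) = +3.262 V.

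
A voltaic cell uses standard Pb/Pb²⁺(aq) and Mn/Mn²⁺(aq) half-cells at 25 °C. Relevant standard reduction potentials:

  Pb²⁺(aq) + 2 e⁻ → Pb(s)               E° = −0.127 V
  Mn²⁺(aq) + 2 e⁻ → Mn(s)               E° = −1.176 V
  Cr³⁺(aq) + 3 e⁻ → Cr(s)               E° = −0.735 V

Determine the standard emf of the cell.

+1.049 V

The Pb²⁺/Pb couple has the higher E°, so Pb ion is reduced (cathode) and Mn is oxidized (anode).
E°cell = E°(cathode) − E°(anode) = −0.127 − (−1.176) = +1.049 V.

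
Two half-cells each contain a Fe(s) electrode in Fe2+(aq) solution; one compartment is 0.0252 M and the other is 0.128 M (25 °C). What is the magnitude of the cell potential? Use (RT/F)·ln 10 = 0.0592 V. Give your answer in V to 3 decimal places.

For a concentration cell E°cell = 0, since both electrodes use the same couple.
The compartment with the higher Fe2+(aq) concentration (0.128 M) acts as the cathode; ions are reduced there and produced at the dilute (0.0252 M) anode.
With n = 2, Ecell = −(0.0592/2)·log([dilute]/[conc]) = −(0.0592/2)·log(0.0252/0.128) = +0.021 V.

0.021 V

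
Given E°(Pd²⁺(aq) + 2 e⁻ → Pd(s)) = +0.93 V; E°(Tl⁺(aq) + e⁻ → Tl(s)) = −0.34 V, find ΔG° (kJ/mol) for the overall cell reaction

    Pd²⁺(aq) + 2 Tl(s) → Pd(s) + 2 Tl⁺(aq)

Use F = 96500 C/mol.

In the reaction as written Pd²⁺(aq) is reduced, so the Pd²⁺/Pd couple is the cathode and Tl⁺/Tl is the anode.
E°cell = +0.93 − (−0.34) = +1.27 V; balancing electrons gives n = 2.
ΔG° = −nFE°cell = −(2)(96500)(+1.27) J/mol = −245 kJ/mol.

−245 kJ/mol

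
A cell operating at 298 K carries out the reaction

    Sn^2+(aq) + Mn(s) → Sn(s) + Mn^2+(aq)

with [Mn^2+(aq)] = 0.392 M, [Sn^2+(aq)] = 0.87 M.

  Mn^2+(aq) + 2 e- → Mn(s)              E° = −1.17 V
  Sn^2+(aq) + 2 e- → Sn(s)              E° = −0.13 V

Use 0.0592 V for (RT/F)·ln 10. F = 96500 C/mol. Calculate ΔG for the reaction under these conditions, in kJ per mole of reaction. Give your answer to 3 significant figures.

−203 kJ/mol

With Sn²⁺/Sn reduced at the cathode, E°cell = −0.13 − (−1.17) = +1.04 V and n = 2.
The reaction quotient is [Mn^2+(aq)] / [Sn^2+(aq)] = 0.451; by Nernst, E = +1.04 − (0.0592/2)(−0.346) = +1.0502 V.
Then ΔG = −nFE = −2 × 96500 × +1.0502 J/mol = −203 kJ/mol.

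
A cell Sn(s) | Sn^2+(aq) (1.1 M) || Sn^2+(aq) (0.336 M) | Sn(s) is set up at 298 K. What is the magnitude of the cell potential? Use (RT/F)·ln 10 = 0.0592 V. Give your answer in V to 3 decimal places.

For a concentration cell E°cell = 0, since both electrodes use the same couple.
The compartment with the higher Sn^2+(aq) concentration (1.1 M) acts as the cathode; ions are reduced there and produced at the dilute (0.336 M) anode.
With n = 2, Ecell = −(0.0592/2)·log([dilute]/[conc]) = −(0.0592/2)·log(0.336/1.1) = +0.015 V.

0.015 V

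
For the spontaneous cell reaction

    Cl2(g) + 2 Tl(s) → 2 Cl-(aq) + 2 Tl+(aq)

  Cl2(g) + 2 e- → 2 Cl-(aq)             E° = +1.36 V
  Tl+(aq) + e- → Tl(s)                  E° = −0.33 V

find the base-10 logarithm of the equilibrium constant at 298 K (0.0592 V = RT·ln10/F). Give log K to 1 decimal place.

The Cl₂/Cl⁻ couple is reduced (cathode); E°cell = +1.36 − (−0.33) = +1.69 V with n = 2.
At equilibrium E = 0, so log K = nE°cell / 0.0592 = (2)(+1.69) / 0.0592 = 57.1.

log K = 57.1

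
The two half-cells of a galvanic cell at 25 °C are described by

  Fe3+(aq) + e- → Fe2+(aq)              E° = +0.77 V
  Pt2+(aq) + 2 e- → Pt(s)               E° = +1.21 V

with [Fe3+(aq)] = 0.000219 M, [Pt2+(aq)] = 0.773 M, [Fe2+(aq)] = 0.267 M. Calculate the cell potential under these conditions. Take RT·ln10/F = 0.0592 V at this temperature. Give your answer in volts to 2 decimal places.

+0.62 V

Since E°(Pt²⁺/Pt) > E°(Fe³⁺/Fe²⁺), Pt²⁺/Pt serves as the cathode.
E°cell = E°cat − E°an = +1.21 − (+0.77) = +0.44 V; n = 2.
The balanced reaction is Pt2+(aq) + 2 Fe2+(aq) → Pt(s) + 2 Fe3+(aq), so Q = [Fe3+(aq)]^2 / ([Pt2+(aq)]·[Fe2+(aq)]^2) = 8.7×10^−7 and log Q = −6.060.
By the Nernst equation, E = +0.44 − (0.0592/2)·(−6.060) = +0.62 V.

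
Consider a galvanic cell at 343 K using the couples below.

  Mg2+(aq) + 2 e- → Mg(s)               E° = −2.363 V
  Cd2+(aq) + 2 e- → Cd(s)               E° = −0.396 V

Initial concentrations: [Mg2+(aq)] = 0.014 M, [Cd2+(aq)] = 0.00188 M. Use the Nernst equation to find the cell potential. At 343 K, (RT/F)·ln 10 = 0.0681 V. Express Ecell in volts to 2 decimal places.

+1.94 V

Cd²⁺/Cd is reduced (cathode, E° = −0.396 V) and Mg²⁺/Mg is oxidized (anode).
The standard potential is −0.396 − (−2.363) = +1.967 V and the balanced reaction transfers n = 2 electrons.
Balancing gives Cd2+(aq) + Mg(s) → Cd(s) + Mg2+(aq); hence Q = [Mg2+(aq)] / [Cd2+(aq)] = 7.45 (log Q = 0.872).
E = E° − (0.0681/n)·log Q = +1.967 − (0.0681/2)(0.872) = +1.94 V.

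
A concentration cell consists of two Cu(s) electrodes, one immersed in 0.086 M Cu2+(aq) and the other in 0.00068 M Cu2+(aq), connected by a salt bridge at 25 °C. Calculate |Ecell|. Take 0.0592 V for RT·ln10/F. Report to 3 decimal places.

0.062 V

For a concentration cell E°cell = 0, since both electrodes use the same couple.
The compartment with the higher Cu2+(aq) concentration (0.086 M) acts as the cathode; ions are reduced there and produced at the dilute (0.00068 M) anode.
With n = 2, Ecell = −(0.0592/2)·log([dilute]/[conc]) = −(0.0592/2)·log(0.00068/0.086) = +0.062 V.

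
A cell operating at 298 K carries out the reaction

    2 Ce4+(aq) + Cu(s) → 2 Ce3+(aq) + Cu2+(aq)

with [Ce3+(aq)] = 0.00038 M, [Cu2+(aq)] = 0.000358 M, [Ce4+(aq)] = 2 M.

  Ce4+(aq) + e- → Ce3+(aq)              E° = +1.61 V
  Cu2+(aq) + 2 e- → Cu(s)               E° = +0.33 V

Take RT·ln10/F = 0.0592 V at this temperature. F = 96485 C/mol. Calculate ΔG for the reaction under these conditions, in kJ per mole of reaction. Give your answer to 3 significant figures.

−309 kJ/mol

E°cell = +1.61 − (+0.33) = +1.28 V; the balanced reaction transfers n = 2 electrons.
The reaction quotient is ([Ce3+(aq)]^2·[Cu2+(aq)]) / [Ce4+(aq)]^2 = 1.29×10^−11; by Nernst, E = +1.28 − (0.0592/2)(−10.889) = +1.6023 V.
Finally ΔG = −nFE = −(2)(96485 C/mol)(+1.6023 V) = −309 kJ/mol.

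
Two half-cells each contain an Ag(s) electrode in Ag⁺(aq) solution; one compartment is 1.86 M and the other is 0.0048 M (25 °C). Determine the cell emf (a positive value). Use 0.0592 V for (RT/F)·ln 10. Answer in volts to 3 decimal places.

For a concentration cell E°cell = 0, since both electrodes use the same couple.
The compartment with the higher Ag⁺(aq) concentration (1.86 M) acts as the cathode; ions are reduced there and produced at the dilute (0.0048 M) anode.
With n = 1, Ecell = −(0.0592/1)·log([dilute]/[conc]) = −(0.0592/1)·log(0.0048/1.86) = +0.153 V.

0.153 V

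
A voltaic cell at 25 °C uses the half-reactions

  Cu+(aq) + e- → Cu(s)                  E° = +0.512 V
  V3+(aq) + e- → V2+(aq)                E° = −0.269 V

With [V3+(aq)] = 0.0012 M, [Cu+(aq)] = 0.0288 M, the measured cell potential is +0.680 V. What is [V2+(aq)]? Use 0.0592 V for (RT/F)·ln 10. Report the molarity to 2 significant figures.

The Cu⁺/Cu couple has the larger reduction potential, so it is the cathode: E°cell = +0.512 − (−0.269) = +0.781 V and n = 1.
Rearranging E = E° − (0.0592/n)·log Q gives log Q = 1(+0.781 − (+0.680))/0.0592 = 1.706.
For Cu+(aq) + V2+(aq) → Cu(s) + V3+(aq), the reaction quotient is Q = [V3+(aq)] / ([Cu+(aq)]·[V2+(aq)]).
Substituting the known concentrations and solving, log [V2+(aq)] = −3.086 and [V2+(aq)] = 0.00082 M.

0.00082 M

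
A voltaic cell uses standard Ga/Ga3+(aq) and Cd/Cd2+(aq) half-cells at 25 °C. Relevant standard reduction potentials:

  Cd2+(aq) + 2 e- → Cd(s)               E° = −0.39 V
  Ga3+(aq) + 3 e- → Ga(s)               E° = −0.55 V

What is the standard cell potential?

+0.16 V

The Cd²⁺/Cd couple has the higher E°, so Cd ion is reduced (cathode) and Ga is oxidized (anode).
E°cell = E°(cathode) − E°(anode) = −0.39 − (−0.55) = +0.16 V.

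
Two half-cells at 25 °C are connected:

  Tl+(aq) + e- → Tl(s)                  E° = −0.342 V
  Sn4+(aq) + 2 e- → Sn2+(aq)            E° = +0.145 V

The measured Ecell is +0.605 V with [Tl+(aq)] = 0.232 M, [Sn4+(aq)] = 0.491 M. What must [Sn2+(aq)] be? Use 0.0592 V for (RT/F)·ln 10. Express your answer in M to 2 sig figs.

0.00094 M

With Sn⁴⁺/Sn²⁺ at the cathode and Tl⁺/Tl at the anode, E°cell = +0.145 − (−0.342) = +0.487 V (n = 2).
Rearranging E = E° − (0.0592/n)·log Q gives log Q = 2(+0.487 − (+0.605))/0.0592 = −3.986.
For Sn4+(aq) + 2 Tl(s) → Sn2+(aq) + 2 Tl+(aq), the reaction quotient is Q = ([Sn2+(aq)]·[Tl+(aq)]^2) / [Sn4+(aq)].
Substituting the known concentrations and solving, log [Sn2+(aq)] = −3.026 and [Sn2+(aq)] = 0.00094 M.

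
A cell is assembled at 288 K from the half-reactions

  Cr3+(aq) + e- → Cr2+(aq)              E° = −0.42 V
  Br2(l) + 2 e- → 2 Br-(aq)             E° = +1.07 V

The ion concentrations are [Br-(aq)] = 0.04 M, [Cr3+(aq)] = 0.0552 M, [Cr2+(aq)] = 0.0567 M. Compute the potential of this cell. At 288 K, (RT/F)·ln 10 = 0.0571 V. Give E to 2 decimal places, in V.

Br₂/Br⁻ is reduced (cathode, E° = +1.07 V) and Cr³⁺/Cr²⁺ is oxidized (anode).
The standard potential is +1.07 − (−0.42) = +1.49 V and the balanced reaction transfers n = 2 electrons.
The balanced reaction is Br2(l) + 2 Cr2+(aq) → 2 Br-(aq) + 2 Cr3+(aq), so Q = ([Br-(aq)]^2·[Cr3+(aq)]^2) / [Cr2+(aq)]^2 = 0.00152 and log Q = −2.819.
E = E° − (0.0571/n)·log Q = +1.49 − (0.0571/2)(−2.819) = +1.57 V.

+1.57 V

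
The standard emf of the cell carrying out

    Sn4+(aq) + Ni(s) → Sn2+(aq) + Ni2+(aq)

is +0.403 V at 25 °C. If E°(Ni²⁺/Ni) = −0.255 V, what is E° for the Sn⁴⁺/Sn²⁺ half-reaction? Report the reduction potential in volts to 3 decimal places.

In the reaction as written the Sn⁴⁺/Sn²⁺ couple is reduced (cathode) and Ni²⁺/Ni is oxidized (anode), so E°cell = E°(Sn⁴⁺/Sn²⁺) − E°(Ni²⁺/Ni).
E°(Sn⁴⁺/Sn²⁺) = E°cell + E°(anode) = +0.403 + (−0.255) = +0.148 V.

+0.148 V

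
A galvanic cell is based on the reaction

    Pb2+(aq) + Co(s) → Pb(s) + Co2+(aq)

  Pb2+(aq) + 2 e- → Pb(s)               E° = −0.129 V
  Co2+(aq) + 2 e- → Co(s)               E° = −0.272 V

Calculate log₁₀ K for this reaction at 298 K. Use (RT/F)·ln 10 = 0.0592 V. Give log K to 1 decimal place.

The Pb²⁺/Pb couple is reduced (cathode); E°cell = −0.129 − (−0.272) = +0.143 V with n = 2.
At equilibrium E = 0, so log K = nE°cell / 0.0592 = (2)(+0.143) / 0.0592 = 4.8.

log K = 4.8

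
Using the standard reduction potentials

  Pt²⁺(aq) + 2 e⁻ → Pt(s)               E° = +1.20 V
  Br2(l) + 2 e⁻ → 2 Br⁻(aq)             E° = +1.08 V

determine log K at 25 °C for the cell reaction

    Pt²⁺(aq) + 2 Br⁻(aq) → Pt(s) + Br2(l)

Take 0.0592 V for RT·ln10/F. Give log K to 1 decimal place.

log K = 4.1

The Pt²⁺/Pt couple is reduced (cathode); E°cell = +1.20 − (+1.08) = +0.12 V with n = 2.
At equilibrium E = 0, so log K = nE°cell / 0.0592 = (2)(+0.12) / 0.0592 = 4.1.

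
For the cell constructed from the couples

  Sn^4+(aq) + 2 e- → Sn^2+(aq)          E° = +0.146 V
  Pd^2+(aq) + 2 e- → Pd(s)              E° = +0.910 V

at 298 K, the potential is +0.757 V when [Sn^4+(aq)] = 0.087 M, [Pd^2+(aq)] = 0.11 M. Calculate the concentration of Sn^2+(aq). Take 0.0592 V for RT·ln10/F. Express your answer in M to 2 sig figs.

With Pd²⁺/Pd at the cathode and Sn⁴⁺/Sn²⁺ at the anode, E°cell = +0.910 − (+0.146) = +0.764 V (n = 2).
From the Nernst equation, log Q = n(E° − E)/0.0592 = 2·(+0.764 − (+0.757))/0.0592 = 0.236.
The balanced reaction is Pd^2+(aq) + Sn^2+(aq) → Pd(s) + Sn^4+(aq), so Q = [Sn^4+(aq)] / ([Pd^2+(aq)]·[Sn^2+(aq)]).
Isolating [Sn^2+(aq)] in Q = 10^{0.236} yields log [Sn^2+(aq)] = −0.338, i.e. 0.46 M.

0.46 M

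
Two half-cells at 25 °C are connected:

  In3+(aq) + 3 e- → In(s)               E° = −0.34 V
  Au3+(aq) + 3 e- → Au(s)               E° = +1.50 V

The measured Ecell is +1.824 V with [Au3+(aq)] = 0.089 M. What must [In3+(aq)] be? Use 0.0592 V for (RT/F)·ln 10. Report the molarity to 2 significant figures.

0.58 M

The Au³⁺/Au couple has the larger reduction potential, so it is the cathode: E°cell = +1.50 − (−0.34) = +1.84 V and n = 3.
From the Nernst equation, log Q = n(E° − E)/0.0592 = 3·(+1.84 − (+1.824))/0.0592 = 0.811.
Balancing electrons gives Au3+(aq) + In(s) → Au(s) + In3+(aq); thus Q = [In3+(aq)] / [Au3+(aq)].
Substituting the known concentrations and solving, log [In3+(aq)] = −0.240 and [In3+(aq)] = 0.58 M.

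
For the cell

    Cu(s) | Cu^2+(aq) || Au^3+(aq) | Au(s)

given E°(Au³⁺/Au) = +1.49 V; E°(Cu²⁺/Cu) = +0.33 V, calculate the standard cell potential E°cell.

+1.16 V

By convention the left-hand electrode in cell notation is the anode (oxidation) and the right-hand electrode is the cathode (reduction).
E°cell = E°(right) − E°(left) = +1.49 − (+0.33) = +1.16 V.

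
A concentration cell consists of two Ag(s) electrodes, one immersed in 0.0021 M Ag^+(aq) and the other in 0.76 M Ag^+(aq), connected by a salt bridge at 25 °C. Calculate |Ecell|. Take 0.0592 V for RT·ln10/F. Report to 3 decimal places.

For a concentration cell E°cell = 0, since both electrodes use the same couple.
The compartment with the higher Ag^+(aq) concentration (0.76 M) acts as the cathode; ions are reduced there and produced at the dilute (0.0021 M) anode.
With n = 1, Ecell = −(0.0592/1)·log([dilute]/[conc]) = −(0.0592/1)·log(0.0021/0.76) = +0.151 V.

0.151 V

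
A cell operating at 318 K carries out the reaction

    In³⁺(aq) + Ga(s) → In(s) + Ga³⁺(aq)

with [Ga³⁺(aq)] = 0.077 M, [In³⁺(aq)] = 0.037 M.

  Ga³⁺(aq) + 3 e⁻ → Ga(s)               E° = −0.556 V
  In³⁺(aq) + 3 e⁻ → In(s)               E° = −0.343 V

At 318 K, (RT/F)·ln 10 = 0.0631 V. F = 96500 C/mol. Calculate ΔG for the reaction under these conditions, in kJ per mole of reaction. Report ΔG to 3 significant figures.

The standard cell potential is −0.343 − (−0.556) = +0.213 V, with n = 3 electrons in the balanced equation.
Q = [Ga³⁺(aq)] / [In³⁺(aq)] = 2.08, so log Q = 0.318 and E = +0.213 − (0.0631/3)(0.318) = +0.2063 V.
Finally ΔG = −nFE = −(3)(96500 C/mol)(+0.2063 V) = −59.7 kJ/mol.

−59.7 kJ/mol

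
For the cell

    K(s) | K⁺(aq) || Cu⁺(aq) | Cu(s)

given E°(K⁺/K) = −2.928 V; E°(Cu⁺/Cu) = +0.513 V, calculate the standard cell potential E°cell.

+3.441 V

By convention the left-hand electrode in cell notation is the anode (oxidation) and the right-hand electrode is the cathode (reduction).
E°cell = E°(right) − E°(left) = +0.513 − (−2.928) = +3.441 V.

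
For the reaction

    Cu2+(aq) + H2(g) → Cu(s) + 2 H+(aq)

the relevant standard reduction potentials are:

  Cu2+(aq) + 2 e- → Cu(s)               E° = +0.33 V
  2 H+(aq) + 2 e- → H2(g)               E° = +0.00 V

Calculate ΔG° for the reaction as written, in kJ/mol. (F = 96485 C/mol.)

In the reaction as written Cu2+(aq) is reduced, so the Cu²⁺/Cu couple is the cathode and 2H⁺/H₂ is the anode.
E°cell = +0.33 − (+0.00) = +0.33 V; balancing electrons gives n = 2.
ΔG° = −nFE°cell = −(2)(96485)(+0.33) J/mol = −63.7 kJ/mol.

−63.7 kJ/mol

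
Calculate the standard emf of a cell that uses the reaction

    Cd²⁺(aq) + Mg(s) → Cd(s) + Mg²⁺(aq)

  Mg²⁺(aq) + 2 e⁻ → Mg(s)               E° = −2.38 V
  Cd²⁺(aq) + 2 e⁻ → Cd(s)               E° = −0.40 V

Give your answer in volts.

+1.98 V

Cd²⁺(aq) gains electrons, so the Cd²⁺/Cd couple is the cathode; the Mg²⁺/Mg couple is the anode.
E°cell = E°(cathode) − E°(anode) = −0.40 − (−2.38) = +1.98 V.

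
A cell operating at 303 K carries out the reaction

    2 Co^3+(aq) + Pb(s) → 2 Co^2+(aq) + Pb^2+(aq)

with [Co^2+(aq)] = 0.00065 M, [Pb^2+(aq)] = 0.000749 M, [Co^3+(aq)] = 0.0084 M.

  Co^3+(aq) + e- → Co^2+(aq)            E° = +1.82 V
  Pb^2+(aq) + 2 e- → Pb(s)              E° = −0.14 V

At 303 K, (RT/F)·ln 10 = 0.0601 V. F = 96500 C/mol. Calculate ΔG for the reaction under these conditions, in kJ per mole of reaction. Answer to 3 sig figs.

−409 kJ/mol

With Co³⁺/Co²⁺ reduced at the cathode, E°cell = +1.82 − (−0.14) = +1.96 V and n = 2.
Here Q = ([Co^2+(aq)]^2·[Pb^2+(aq)]) / [Co^3+(aq)]^2 = 4.48×10^−6 (log Q = −5.348), giving E = +1.96 − (0.0601/2)·(−5.348) = +2.1207 V.
ΔG = −nFE = −(2)(96500)(+2.1207) J/mol = −409 kJ/mol.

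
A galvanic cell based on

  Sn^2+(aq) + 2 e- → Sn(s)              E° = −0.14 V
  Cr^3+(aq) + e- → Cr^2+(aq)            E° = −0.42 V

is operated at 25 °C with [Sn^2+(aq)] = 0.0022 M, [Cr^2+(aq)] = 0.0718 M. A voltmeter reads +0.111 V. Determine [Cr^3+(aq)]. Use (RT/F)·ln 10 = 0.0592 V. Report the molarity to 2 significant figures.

With Sn²⁺/Sn at the cathode and Cr³⁺/Cr²⁺ at the anode, E°cell = −0.14 − (−0.42) = +0.28 V (n = 2).
Rearranging E = E° − (0.0592/n)·log Q gives log Q = 2(+0.28 − (+0.111))/0.0592 = 5.709.
Balancing electrons gives Sn^2+(aq) + 2 Cr^2+(aq) → Sn(s) + 2 Cr^3+(aq); thus Q = [Cr^3+(aq)]^2 / ([Sn^2+(aq)]·[Cr^2+(aq)]^2).
Substituting the known concentrations and solving, log [Cr^3+(aq)] = 0.382 and [Cr^3+(aq)] = 2.4 M.

2.4 M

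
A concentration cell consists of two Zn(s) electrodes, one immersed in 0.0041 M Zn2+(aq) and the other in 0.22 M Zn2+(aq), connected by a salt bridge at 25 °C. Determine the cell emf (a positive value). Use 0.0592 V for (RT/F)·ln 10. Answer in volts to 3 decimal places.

For a concentration cell E°cell = 0, since both electrodes use the same couple.
The compartment with the higher Zn2+(aq) concentration (0.22 M) acts as the cathode; ions are reduced there and produced at the dilute (0.0041 M) anode.
With n = 2, Ecell = −(0.0592/2)·log([dilute]/[conc]) = −(0.0592/2)·log(0.0041/0.22) = +0.051 V.

0.051 V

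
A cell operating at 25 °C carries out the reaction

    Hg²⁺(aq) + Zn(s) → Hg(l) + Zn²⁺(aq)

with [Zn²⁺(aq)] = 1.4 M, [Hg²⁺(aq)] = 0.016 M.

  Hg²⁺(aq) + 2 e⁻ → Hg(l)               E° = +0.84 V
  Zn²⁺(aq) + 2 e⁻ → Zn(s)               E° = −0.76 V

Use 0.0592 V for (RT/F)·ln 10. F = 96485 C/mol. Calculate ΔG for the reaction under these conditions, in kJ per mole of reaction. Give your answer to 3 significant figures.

The standard cell potential is +0.84 − (−0.76) = +1.60 V, with n = 2 electrons in the balanced equation.
The reaction quotient is [Zn²⁺(aq)] / [Hg²⁺(aq)] = 87.5; by Nernst, E = +1.60 − (0.0592/2)(1.942) = +1.5425 V.
Then ΔG = −nFE = −2 × 96485 × +1.5425 J/mol = −298 kJ/mol.

−298 kJ/mol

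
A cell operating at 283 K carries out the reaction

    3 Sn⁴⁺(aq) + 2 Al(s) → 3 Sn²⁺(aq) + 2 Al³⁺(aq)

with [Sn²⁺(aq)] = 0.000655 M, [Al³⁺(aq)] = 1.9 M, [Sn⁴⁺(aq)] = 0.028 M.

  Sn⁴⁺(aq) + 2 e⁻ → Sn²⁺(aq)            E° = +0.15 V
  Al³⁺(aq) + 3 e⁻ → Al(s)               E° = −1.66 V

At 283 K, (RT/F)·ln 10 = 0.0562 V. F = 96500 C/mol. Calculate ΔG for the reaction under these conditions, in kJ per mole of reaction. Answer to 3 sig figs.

The standard cell potential is +0.15 − (−1.66) = +1.81 V, with n = 6 electrons in the balanced equation.
The reaction quotient is ([Sn²⁺(aq)]^3·[Al³⁺(aq)]^2) / [Sn⁴⁺(aq)]^3 = 4.62×10^−5; by Nernst, E = +1.81 − (0.0562/6)(−4.335) = +1.8506 V.
Then ΔG = −nFE = −6 × 96500 × +1.8506 J/mol = −1070 kJ/mol.

−1070 kJ/mol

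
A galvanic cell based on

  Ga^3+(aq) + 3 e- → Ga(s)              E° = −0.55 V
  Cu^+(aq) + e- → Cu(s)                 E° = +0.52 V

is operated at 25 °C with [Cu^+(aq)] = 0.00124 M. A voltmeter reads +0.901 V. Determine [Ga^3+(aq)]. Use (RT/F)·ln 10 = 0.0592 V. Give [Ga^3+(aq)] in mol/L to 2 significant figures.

0.70 M

With Cu⁺/Cu at the cathode and Ga³⁺/Ga at the anode, E°cell = +0.52 − (−0.55) = +1.07 V (n = 3).
Since E = E° − (0.0592/n)·log Q, log Q = n(E° − E)/0.0592 = 8.564.
Balancing electrons gives 3 Cu^+(aq) + Ga(s) → 3 Cu(s) + Ga^3+(aq); thus Q = [Ga^3+(aq)] / [Cu^+(aq)]^3.
Substituting the known concentrations and solving, log [Ga^3+(aq)] = −0.156 and [Ga^3+(aq)] = 0.70 M.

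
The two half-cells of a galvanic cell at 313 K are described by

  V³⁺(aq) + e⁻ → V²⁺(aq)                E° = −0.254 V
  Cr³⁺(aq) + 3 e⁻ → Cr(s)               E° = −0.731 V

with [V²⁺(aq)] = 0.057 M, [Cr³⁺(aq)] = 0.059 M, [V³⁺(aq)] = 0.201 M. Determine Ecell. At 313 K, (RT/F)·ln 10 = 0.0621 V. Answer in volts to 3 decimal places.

+0.536 V

Since E°(V³⁺/V²⁺) > E°(Cr³⁺/Cr), V³⁺/V²⁺ serves as the cathode.
E°cell = E°cat − E°an = −0.254 − (−0.731) = +0.477 V; n = 3.
For the overall reaction 3 V³⁺(aq) + Cr(s) → 3 V²⁺(aq) + Cr³⁺(aq), Q = ([V²⁺(aq)]^3·[Cr³⁺(aq)]) / [V³⁺(aq)]^3 = 0.00135, giving log Q = −2.871.
Applying E = E° − (RT ln10/nF)·log Q gives +0.477 − (0.0621/3)(−2.871) = +0.536 V.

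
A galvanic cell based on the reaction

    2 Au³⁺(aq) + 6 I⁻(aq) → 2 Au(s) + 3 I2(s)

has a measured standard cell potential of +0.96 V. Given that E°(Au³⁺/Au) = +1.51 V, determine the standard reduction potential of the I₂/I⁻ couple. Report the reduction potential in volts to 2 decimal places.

In the reaction as written the Au³⁺/Au couple is reduced (cathode) and I₂/I⁻ is oxidized (anode), so E°cell = E°(Au³⁺/Au) − E°(I₂/I⁻).
E°(I₂/I⁻) = E°(cathode) − E°cell = +1.51 − (+0.96) = +0.55 V.

+0.55 V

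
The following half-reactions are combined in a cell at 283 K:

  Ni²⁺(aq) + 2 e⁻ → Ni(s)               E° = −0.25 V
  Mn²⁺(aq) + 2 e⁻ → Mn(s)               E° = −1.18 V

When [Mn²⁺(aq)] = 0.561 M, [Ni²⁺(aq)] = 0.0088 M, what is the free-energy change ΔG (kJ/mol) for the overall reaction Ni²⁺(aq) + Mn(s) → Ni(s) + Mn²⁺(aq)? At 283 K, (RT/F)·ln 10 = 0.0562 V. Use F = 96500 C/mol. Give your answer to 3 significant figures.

−170 kJ/mol

The standard cell potential is −0.25 − (−1.18) = +0.93 V, with n = 2 electrons in the balanced equation.
Here Q = [Mn²⁺(aq)] / [Ni²⁺(aq)] = 63.8 (log Q = 1.804), giving E = +0.93 − (0.0562/2)·(1.804) = +0.8793 V.
Then ΔG = −nFE = −2 × 96500 × +0.8793 J/mol = −170 kJ/mol.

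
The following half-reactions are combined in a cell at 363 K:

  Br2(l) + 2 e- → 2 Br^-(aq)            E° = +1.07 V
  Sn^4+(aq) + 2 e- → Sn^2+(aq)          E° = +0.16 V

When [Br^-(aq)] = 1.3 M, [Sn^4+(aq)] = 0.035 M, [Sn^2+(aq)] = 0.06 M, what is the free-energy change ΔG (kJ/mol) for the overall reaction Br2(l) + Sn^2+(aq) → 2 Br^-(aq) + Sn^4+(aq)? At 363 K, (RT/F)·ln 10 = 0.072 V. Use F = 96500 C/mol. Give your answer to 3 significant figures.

−176 kJ/mol

E°cell = +1.07 − (+0.16) = +0.91 V; the balanced reaction transfers n = 2 electrons.
Q = ([Br^-(aq)]^2·[Sn^4+(aq)]) / [Sn^2+(aq)] = 0.986, so log Q = −0.006 and E = +0.91 − (0.072/2)(−0.006) = +0.9102 V.
ΔG = −nFE = −(2)(96500)(+0.9102) J/mol = −176 kJ/mol.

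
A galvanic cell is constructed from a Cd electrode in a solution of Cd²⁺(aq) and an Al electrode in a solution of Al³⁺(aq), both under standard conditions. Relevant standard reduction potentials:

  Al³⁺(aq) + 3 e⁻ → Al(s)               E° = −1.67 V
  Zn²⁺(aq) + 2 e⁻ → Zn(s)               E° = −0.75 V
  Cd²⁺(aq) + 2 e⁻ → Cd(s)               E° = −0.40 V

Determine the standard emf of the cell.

+1.27 V

The Cd²⁺/Cd couple has the higher E°, so Cd ion is reduced (cathode) and Al is oxidized (anode).
E°cell = E°(cathode) − E°(anode) = −0.40 − (−1.67) = +1.27 V.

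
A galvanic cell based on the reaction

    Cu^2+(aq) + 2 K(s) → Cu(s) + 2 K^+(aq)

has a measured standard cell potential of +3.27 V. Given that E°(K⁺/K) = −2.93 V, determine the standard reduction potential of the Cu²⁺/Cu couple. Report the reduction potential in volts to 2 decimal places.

+0.34 V

In the reaction as written the Cu²⁺/Cu couple is reduced (cathode) and K⁺/K is oxidized (anode), so E°cell = E°(Cu²⁺/Cu) − E°(K⁺/K).
E°(Cu²⁺/Cu) = E°cell + E°(anode) = +3.27 + (−2.93) = +0.34 V.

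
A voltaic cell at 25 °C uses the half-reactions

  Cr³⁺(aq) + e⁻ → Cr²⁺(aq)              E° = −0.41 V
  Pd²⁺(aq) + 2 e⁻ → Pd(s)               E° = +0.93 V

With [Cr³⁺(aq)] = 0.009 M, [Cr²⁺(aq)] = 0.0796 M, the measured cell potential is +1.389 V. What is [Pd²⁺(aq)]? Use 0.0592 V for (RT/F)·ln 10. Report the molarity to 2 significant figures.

0.58 M

With Pd²⁺/Pd at the cathode and Cr³⁺/Cr²⁺ at the anode, E°cell = +0.93 − (−0.41) = +1.34 V (n = 2).
Since E = E° − (0.0592/n)·log Q, log Q = n(E° − E)/0.0592 = −1.655.
Balancing electrons gives Pd²⁺(aq) + 2 Cr²⁺(aq) → Pd(s) + 2 Cr³⁺(aq); thus Q = [Cr³⁺(aq)]^2 / ([Pd²⁺(aq)]·[Cr²⁺(aq)]^2).
Isolating [Pd²⁺(aq)] in Q = 10^{−1.655} yields log [Pd²⁺(aq)] = −0.238, i.e. 0.58 M.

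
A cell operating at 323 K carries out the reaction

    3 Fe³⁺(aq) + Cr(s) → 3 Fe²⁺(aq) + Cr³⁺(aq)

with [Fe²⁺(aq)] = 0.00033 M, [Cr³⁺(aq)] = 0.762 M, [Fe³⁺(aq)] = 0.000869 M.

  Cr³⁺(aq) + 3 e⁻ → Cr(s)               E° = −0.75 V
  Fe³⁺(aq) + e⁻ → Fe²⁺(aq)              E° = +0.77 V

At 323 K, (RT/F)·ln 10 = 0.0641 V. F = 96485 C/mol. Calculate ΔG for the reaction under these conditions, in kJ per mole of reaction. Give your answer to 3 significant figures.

The standard cell potential is +0.77 − (−0.75) = +1.52 V, with n = 3 electrons in the balanced equation.
Here Q = ([Fe²⁺(aq)]^3·[Cr³⁺(aq)]) / [Fe³⁺(aq)]^3 = 0.0417 (log Q = −1.380), giving E = +1.52 − (0.0641/3)·(−1.380) = +1.5495 V.
ΔG = −nFE = −(3)(96485)(+1.5495) J/mol = −449 kJ/mol.

−449 kJ/mol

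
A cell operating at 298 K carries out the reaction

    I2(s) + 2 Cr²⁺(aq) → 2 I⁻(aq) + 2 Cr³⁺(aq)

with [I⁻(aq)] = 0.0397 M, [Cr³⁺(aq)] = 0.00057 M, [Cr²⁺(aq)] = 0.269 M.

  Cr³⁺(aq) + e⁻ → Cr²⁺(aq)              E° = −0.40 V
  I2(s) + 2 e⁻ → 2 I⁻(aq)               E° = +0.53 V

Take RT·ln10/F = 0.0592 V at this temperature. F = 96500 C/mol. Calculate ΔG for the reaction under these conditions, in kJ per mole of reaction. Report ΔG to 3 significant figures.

−226 kJ/mol

With I₂/I⁻ reduced at the cathode, E°cell = +0.53 − (−0.40) = +0.93 V and n = 2.
Q = ([I⁻(aq)]^2·[Cr³⁺(aq)]^2) / [Cr²⁺(aq)]^2 = 7.08×10^−9, so log Q = −8.150 and E = +0.93 − (0.0592/2)(−8.150) = +1.1712 V.
Finally ΔG = −nFE = −(2)(96500 C/mol)(+1.1712 V) = −226 kJ/mol.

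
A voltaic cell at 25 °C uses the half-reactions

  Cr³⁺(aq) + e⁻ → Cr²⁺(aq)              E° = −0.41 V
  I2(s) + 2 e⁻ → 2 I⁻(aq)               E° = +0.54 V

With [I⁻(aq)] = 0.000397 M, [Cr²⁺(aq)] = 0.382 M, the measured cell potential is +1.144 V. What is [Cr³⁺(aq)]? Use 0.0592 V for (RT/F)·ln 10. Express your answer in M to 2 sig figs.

I₂/I⁻ is the cathode (higher E°); E°cell = +0.54 − (−0.41) = +0.95 V with n = 2.
From the Nernst equation, log Q = n(E° − E)/0.0592 = 2·(+0.95 − (+1.144))/0.0592 = −6.554.
The balanced reaction is I2(s) + 2 Cr²⁺(aq) → 2 I⁻(aq) + 2 Cr³⁺(aq), so Q = ([I⁻(aq)]^2·[Cr³⁺(aq)]^2) / [Cr²⁺(aq)]^2.
Substituting the known concentrations and solving, log [Cr³⁺(aq)] = −0.294 and [Cr³⁺(aq)] = 0.51 M.

0.51 M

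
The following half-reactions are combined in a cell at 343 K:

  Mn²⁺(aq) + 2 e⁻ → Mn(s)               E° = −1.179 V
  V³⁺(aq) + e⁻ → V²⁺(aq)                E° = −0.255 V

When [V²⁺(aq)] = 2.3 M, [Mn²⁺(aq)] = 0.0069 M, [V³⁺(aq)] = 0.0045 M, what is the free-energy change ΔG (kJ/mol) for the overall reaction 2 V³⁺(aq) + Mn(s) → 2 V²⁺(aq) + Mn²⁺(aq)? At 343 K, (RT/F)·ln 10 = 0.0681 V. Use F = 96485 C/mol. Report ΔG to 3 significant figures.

−157 kJ/mol

The standard cell potential is −0.255 − (−1.179) = +0.924 V, with n = 2 electrons in the balanced equation.
The reaction quotient is ([V²⁺(aq)]^2·[Mn²⁺(aq)]) / [V³⁺(aq)]^2 = 1.8×10^3; by Nernst, E = +0.924 − (0.0681/2)(3.256) = +0.8131 V.
Finally ΔG = −nFE = −(2)(96485 C/mol)(+0.8131 V) = −157 kJ/mol.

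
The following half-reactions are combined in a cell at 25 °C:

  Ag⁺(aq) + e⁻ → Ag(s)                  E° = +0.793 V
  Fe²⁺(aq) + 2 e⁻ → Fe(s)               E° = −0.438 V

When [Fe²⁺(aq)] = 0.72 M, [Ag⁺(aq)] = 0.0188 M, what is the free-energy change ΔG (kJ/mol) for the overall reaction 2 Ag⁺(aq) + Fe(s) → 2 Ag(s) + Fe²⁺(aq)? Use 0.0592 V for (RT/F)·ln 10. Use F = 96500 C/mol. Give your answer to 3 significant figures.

−219 kJ/mol

E°cell = +0.793 − (−0.438) = +1.231 V; the balanced reaction transfers n = 2 electrons.
Here Q = [Fe²⁺(aq)] / [Ag⁺(aq)]^2 = 2.04×10^3 (log Q = 3.309), giving E = +1.231 − (0.0592/2)·(3.309) = +1.1331 V.
Finally ΔG = −nFE = −(2)(96500 C/mol)(+1.1331 V) = −219 kJ/mol.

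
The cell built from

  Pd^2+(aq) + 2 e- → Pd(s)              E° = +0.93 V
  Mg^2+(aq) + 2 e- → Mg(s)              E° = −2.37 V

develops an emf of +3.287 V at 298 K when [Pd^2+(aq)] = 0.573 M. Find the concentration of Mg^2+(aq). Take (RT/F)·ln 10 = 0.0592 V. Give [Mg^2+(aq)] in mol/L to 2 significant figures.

With Pd²⁺/Pd at the cathode and Mg²⁺/Mg at the anode, E°cell = +0.93 − (−2.37) = +3.30 V (n = 2).
From the Nernst equation, log Q = n(E° − E)/0.0592 = 2·(+3.30 − (+3.287))/0.0592 = 0.439.
Balancing electrons gives Pd^2+(aq) + Mg(s) → Pd(s) + Mg^2+(aq); thus Q = [Mg^2+(aq)] / [Pd^2+(aq)].
Isolating [Mg^2+(aq)] in Q = 10^{0.439} yields log [Mg^2+(aq)] = 0.197, i.e. 1.6 M.

1.6 M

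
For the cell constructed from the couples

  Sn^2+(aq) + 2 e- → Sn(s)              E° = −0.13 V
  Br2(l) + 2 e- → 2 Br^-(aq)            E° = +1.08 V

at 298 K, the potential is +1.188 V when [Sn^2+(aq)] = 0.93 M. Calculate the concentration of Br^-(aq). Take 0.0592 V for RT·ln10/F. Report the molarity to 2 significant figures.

With Br₂/Br⁻ at the cathode and Sn²⁺/Sn at the anode, E°cell = +1.08 − (−0.13) = +1.21 V (n = 2).
Since E = E° − (0.0592/n)·log Q, log Q = n(E° − E)/0.0592 = 0.743.
The balanced reaction is Br2(l) + Sn(s) → 2 Br^-(aq) + Sn^2+(aq), so Q = [Br^-(aq)]^2·[Sn^2+(aq)].
Substituting the known concentrations and solving, log [Br^-(aq)] = 0.387 and [Br^-(aq)] = 2.4 M.

2.4 M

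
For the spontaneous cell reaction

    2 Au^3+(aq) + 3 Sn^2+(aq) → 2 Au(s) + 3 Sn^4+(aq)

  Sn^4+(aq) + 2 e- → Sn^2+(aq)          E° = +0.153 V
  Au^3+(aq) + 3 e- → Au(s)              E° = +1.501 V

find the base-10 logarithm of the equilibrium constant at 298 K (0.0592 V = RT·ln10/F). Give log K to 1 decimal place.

The Au³⁺/Au couple is reduced (cathode); E°cell = +1.501 − (+0.153) = +1.348 V with n = 6.
At equilibrium E = 0, so log K = nE°cell / 0.0592 = (6)(+1.348) / 0.0592 = 136.6.

log K = 136.6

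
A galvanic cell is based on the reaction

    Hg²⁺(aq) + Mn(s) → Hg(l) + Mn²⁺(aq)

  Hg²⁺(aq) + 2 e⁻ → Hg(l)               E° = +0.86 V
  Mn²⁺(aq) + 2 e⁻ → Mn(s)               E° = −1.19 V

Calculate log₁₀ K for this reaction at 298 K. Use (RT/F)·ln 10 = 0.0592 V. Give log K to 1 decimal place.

The Hg²⁺/Hg couple is reduced (cathode); E°cell = +0.86 − (−1.19) = +2.05 V with n = 2.
At equilibrium E = 0, so log K = nE°cell / 0.0592 = (2)(+2.05) / 0.0592 = 69.3.

log K = 69.3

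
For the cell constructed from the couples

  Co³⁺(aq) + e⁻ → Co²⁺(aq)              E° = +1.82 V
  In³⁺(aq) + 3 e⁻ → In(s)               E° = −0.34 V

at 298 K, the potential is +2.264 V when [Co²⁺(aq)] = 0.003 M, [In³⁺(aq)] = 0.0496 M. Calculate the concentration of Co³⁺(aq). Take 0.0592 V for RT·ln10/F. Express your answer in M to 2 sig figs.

The Co³⁺/Co²⁺ couple has the larger reduction potential, so it is the cathode: E°cell = +1.82 − (−0.34) = +2.16 V and n = 3.
From the Nernst equation, log Q = n(E° − E)/0.0592 = 3·(+2.16 − (+2.264))/0.0592 = −5.270.
The balanced reaction is 3 Co³⁺(aq) + In(s) → 3 Co²⁺(aq) + In³⁺(aq), so Q = ([Co²⁺(aq)]^3·[In³⁺(aq)]) / [Co³⁺(aq)]^3.
Substituting the known concentrations and solving, log [Co³⁺(aq)] = −1.201 and [Co³⁺(aq)] = 0.063 M.

0.063 M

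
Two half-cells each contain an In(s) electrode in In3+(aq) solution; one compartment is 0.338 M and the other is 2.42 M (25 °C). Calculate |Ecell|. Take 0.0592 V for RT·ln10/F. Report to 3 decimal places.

For a concentration cell E°cell = 0, since both electrodes use the same couple.
The compartment with the higher In3+(aq) concentration (2.42 M) acts as the cathode; ions are reduced there and produced at the dilute (0.338 M) anode.
With n = 3, Ecell = −(0.0592/3)·log([dilute]/[conc]) = −(0.0592/3)·log(0.338/2.42) = +0.017 V.

0.017 V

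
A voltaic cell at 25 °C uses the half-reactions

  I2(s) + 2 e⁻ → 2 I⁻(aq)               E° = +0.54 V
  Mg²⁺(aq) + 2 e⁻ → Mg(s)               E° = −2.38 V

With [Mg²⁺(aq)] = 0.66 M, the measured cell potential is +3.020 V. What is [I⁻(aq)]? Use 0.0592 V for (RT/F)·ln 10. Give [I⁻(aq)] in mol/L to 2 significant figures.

0.025 M

I₂/I⁻ is the cathode (higher E°); E°cell = +0.54 − (−2.38) = +2.92 V with n = 2.
Rearranging E = E° − (0.0592/n)·log Q gives log Q = 2(+2.92 − (+3.020))/0.0592 = −3.378.
For I2(s) + Mg(s) → 2 I⁻(aq) + Mg²⁺(aq), the reaction quotient is Q = [I⁻(aq)]^2·[Mg²⁺(aq)].
Solving for the unknown gives log [I⁻(aq)] = −1.599, so [I⁻(aq)] ≈ 0.025 M.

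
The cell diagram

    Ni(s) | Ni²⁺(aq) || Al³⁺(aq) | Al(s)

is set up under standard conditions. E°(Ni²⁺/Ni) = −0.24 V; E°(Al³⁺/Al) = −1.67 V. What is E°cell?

By convention the left-hand electrode in cell notation is the anode (oxidation) and the right-hand electrode is the cathode (reduction).
E°cell = E°(right) − E°(left) = −1.67 − (−0.24) = −1.43 V.
The negative sign shows that, as written, the cell would require an external voltage to drive the reaction.

−1.43 V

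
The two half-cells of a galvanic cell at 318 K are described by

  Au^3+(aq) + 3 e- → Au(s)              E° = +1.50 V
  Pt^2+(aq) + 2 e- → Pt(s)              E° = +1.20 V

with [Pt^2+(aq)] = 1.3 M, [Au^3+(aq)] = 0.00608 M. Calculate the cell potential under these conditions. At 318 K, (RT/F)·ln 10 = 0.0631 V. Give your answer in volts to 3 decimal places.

Au³⁺/Au is reduced (cathode, E° = +1.50 V) and Pt²⁺/Pt is oxidized (anode).
The standard potential is +1.50 − (+1.20) = +0.30 V and the balanced reaction transfers n = 6 electrons.
Balancing gives 2 Au^3+(aq) + 3 Pt(s) → 2 Au(s) + 3 Pt^2+(aq); hence Q = [Pt^2+(aq)]^3 / [Au^3+(aq)]^2 = 5.94×10^4 (log Q = 4.774).
By the Nernst equation, E = +0.30 − (0.0631/6)·(4.774) = +0.250 V.

+0.250 V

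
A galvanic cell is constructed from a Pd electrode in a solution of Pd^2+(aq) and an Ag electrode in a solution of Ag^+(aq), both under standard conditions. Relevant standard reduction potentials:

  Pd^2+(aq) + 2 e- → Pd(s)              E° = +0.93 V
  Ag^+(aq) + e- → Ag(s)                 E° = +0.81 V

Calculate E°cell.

The Pd²⁺/Pd couple has the higher E°, so Pd ion is reduced (cathode) and Ag is oxidized (anode).
E°cell = E°(cathode) − E°(anode) = +0.93 − (+0.81) = +0.12 V.

+0.12 V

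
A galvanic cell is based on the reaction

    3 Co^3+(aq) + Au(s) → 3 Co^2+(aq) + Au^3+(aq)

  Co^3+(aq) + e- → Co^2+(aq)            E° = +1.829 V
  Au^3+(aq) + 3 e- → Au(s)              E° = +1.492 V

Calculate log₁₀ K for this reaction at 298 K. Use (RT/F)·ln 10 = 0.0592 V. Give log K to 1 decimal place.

log K = 17.1

The Co³⁺/Co²⁺ couple is reduced (cathode); E°cell = +1.829 − (+1.492) = +0.337 V with n = 3.
At equilibrium E = 0, so log K = nE°cell / 0.0592 = (3)(+0.337) / 0.0592 = 17.1.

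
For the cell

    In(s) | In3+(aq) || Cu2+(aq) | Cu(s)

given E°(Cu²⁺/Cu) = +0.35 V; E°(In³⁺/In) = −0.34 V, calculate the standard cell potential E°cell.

+0.69 V

By convention the left-hand electrode in cell notation is the anode (oxidation) and the right-hand electrode is the cathode (reduction).
E°cell = E°(right) − E°(left) = +0.35 − (−0.34) = +0.69 V.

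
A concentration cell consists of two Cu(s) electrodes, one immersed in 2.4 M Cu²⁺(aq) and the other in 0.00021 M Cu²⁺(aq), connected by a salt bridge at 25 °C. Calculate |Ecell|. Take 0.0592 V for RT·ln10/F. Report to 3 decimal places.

0.120 V

For a concentration cell E°cell = 0, since both electrodes use the same couple.
The compartment with the higher Cu²⁺(aq) concentration (2.4 M) acts as the cathode; ions are reduced there and produced at the dilute (0.00021 M) anode.
With n = 2, Ecell = −(0.0592/2)·log([dilute]/[conc]) = −(0.0592/2)·log(0.00021/2.4) = +0.120 V.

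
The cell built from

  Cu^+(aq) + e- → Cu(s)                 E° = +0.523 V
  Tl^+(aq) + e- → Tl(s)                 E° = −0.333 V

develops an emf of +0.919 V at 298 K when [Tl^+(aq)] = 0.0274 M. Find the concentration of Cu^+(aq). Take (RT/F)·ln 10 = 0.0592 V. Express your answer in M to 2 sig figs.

0.32 M

With Cu⁺/Cu at the cathode and Tl⁺/Tl at the anode, E°cell = +0.523 − (−0.333) = +0.856 V (n = 1).
Rearranging E = E° − (0.0592/n)·log Q gives log Q = 1(+0.856 − (+0.919))/0.0592 = −1.064.
The balanced reaction is Cu^+(aq) + Tl(s) → Cu(s) + Tl^+(aq), so Q = [Tl^+(aq)] / [Cu^+(aq)].
Solving for the unknown gives log [Cu^+(aq)] = −0.498, so [Cu^+(aq)] ≈ 0.32 M.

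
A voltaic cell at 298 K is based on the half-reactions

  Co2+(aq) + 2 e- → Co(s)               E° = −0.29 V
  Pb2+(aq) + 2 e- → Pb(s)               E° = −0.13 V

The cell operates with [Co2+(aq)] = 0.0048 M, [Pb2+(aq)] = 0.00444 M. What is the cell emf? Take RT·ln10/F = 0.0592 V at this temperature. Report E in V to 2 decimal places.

+0.16 V

Since E°(Pb²⁺/Pb) > E°(Co²⁺/Co), Pb²⁺/Pb serves as the cathode.
The standard potential is −0.13 − (−0.29) = +0.16 V and the balanced reaction transfers n = 2 electrons.
For the overall reaction Pb2+(aq) + Co(s) → Pb(s) + Co2+(aq), Q = [Co2+(aq)] / [Pb2+(aq)] = 1.08, giving log Q = 0.034.
Applying E = E° − (RT ln10/nF)·log Q gives +0.16 − (0.0592/2)(0.034) = +0.16 V.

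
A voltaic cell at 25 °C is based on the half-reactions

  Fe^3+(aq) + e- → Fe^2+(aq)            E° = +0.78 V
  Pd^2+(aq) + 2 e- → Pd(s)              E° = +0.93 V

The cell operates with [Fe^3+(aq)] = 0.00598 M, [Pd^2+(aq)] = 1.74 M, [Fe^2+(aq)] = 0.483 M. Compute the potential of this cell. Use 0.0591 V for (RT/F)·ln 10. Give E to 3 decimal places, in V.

Pd²⁺/Pd is reduced (cathode, E° = +0.93 V) and Fe³⁺/Fe²⁺ is oxidized (anode).
E°cell = E°cat − E°an = +0.93 − (+0.78) = +0.15 V; n = 2.
Balancing gives Pd^2+(aq) + 2 Fe^2+(aq) → Pd(s) + 2 Fe^3+(aq); hence Q = [Fe^3+(aq)]^2 / ([Pd^2+(aq)]·[Fe^2+(aq)]^2) = 8.81×10^−5 (log Q = −4.055).
Applying E = E° − (RT ln10/nF)·log Q gives +0.15 − (0.0591/2)(−4.055) = +0.270 V.

+0.270 V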